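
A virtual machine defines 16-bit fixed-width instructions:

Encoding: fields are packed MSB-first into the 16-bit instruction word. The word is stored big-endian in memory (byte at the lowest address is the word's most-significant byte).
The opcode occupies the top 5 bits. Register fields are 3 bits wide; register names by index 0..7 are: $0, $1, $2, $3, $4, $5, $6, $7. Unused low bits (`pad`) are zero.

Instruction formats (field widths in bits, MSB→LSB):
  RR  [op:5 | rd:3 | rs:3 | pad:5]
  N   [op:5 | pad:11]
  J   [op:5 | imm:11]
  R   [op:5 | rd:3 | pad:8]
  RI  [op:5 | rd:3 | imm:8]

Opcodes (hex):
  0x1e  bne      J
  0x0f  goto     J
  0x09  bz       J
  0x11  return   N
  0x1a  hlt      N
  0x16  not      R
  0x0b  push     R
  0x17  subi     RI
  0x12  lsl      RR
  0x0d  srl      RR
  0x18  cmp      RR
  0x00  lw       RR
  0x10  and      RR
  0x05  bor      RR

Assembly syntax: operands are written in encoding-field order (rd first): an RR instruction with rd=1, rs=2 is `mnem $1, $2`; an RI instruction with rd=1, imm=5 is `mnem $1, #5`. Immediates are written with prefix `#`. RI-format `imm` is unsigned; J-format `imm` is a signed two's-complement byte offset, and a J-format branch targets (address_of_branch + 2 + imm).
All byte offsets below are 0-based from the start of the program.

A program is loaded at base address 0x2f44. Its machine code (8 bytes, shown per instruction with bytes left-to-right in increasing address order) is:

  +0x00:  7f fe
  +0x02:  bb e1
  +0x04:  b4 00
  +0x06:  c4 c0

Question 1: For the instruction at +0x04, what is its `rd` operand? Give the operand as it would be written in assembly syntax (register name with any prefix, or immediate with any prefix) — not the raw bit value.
$4

off 0x04: read b4 00 as big → 0xb400
  op=0xb400>>11=0x16 ⇒ not (R)
  [10:8] rd=4 = $4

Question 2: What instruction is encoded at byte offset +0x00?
goto #-2

off 0x00: read 7f fe as big → 0x7ffe
  opcode bits[15:11]=0xf: goto/J
  [10:0] imm=2046 (s11→-2) = #-2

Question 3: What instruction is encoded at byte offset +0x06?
@+06  big-endian(c4 c0) = 0xc4c0
  opcode bits[15:11]=0x18: cmp/RR
  rd: (w>>8)&0x7=0x4 → $4
  rs: (w>>5)&0x7=0x6 → $6

cmp $4, $6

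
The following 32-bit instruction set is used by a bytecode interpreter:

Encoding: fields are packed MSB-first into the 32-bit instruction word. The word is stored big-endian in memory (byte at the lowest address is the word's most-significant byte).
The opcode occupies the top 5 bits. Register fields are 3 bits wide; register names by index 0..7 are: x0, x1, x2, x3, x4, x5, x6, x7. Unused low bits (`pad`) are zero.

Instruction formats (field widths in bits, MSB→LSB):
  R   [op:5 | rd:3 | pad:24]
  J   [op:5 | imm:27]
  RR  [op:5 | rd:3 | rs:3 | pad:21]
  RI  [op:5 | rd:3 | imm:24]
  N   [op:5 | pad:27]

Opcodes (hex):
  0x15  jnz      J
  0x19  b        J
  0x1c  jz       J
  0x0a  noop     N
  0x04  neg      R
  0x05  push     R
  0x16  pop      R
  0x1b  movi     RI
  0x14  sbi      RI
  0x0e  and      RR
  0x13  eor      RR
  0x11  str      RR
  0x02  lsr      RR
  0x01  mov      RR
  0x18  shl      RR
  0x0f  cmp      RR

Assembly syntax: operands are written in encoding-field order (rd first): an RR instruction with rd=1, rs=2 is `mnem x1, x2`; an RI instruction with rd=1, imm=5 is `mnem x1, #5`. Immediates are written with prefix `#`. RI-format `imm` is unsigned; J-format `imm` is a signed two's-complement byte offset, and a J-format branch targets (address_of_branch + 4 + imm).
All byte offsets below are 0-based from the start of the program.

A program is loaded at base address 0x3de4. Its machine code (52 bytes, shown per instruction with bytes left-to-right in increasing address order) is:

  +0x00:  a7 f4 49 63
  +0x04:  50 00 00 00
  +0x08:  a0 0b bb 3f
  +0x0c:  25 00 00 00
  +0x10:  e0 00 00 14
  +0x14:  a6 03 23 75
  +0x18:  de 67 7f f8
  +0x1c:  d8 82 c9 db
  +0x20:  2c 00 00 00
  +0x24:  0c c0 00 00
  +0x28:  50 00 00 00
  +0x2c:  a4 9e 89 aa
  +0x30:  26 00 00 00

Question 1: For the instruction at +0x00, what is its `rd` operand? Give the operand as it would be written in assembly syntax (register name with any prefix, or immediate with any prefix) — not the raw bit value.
@+00  big-endian(a7 f4 49 63) = 0xa7f44963
  opcode bits[31:27]=0x14: sbi/RI
  rd@[26:24]=0x7 ⇒ x7
  imm@[23:0]=0xf44963 ⇒ #16009571

x7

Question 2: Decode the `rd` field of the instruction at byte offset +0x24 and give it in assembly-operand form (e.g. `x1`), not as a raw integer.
@+24  big-endian(0c c0 00 00) = 0x0cc00000
  opcode bits[31:27]=0x1: mov/RR
  rd: (w>>24)&0x7=0x4 → x4
  rs: (w>>21)&0x7=0x6 → x6

x4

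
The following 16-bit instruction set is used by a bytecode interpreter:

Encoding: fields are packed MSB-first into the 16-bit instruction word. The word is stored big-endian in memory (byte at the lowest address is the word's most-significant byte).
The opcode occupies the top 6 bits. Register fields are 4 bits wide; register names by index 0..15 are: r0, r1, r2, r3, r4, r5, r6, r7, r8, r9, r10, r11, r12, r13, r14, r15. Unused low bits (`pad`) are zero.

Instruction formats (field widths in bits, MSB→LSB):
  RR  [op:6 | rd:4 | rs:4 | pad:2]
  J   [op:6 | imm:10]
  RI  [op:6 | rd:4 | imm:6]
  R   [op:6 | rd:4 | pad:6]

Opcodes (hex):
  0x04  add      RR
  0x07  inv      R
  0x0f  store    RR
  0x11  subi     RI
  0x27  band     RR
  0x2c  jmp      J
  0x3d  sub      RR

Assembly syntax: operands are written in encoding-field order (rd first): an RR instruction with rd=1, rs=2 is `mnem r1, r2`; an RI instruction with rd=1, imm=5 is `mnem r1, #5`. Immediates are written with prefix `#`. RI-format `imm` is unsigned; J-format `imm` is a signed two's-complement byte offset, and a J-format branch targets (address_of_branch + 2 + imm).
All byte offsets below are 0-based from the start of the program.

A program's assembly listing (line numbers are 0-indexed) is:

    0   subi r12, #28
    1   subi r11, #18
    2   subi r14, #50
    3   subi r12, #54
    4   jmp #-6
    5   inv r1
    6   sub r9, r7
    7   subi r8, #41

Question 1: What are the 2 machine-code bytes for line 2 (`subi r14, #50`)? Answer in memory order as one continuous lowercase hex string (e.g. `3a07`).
47b2

line 2 (subi): pack op=0x11:6|rd=14:4|imm=50:6 = 0x47b2; big→ 47 b2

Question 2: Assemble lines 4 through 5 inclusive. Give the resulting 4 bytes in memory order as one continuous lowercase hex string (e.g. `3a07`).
b3fa1c40

4. jmp fields op=0x2c:6|imm=-6:10 → word b3fah → b3 fa
5. inv fields op=0x7:6|rd=1:4|pad=0:6 → word 1c40h → 1c 40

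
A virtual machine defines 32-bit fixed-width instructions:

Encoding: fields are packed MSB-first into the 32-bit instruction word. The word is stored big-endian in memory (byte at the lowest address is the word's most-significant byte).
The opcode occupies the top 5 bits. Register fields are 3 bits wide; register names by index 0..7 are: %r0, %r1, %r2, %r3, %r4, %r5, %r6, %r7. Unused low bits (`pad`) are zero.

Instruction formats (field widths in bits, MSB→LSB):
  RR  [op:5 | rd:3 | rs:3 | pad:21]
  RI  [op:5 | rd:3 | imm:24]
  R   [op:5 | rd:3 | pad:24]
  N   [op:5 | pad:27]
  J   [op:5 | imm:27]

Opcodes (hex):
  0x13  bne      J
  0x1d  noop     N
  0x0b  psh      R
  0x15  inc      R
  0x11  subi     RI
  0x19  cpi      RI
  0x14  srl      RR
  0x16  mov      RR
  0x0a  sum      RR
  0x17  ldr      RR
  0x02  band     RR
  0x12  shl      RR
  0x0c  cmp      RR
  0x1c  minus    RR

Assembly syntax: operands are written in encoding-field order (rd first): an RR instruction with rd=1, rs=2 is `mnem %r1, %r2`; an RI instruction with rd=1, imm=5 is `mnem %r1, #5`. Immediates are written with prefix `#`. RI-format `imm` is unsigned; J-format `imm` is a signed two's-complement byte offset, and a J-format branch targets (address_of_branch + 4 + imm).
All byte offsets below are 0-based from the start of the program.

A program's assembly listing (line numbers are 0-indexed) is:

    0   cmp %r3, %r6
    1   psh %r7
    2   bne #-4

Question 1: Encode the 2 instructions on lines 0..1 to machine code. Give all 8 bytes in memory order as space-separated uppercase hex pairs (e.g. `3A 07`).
63 C0 00 00 5F 00 00 00

line 0 (cmp): pack op=0xc:5|rd=3:3|rs=6:3|pad=0:21 = 0x63c00000; big→ 63 c0 00 00
line 1 (psh): pack op=0xb:5|rd=7:3|pad=0:24 = 0x5f000000; big→ 5f 00 00 00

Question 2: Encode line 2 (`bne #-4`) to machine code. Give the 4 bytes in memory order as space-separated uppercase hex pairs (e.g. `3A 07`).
line 2 (bne): pack op=0x13:5|imm=-4:27 = 0x9ffffffc; big→ 9f ff ff fc

9F FF FF FC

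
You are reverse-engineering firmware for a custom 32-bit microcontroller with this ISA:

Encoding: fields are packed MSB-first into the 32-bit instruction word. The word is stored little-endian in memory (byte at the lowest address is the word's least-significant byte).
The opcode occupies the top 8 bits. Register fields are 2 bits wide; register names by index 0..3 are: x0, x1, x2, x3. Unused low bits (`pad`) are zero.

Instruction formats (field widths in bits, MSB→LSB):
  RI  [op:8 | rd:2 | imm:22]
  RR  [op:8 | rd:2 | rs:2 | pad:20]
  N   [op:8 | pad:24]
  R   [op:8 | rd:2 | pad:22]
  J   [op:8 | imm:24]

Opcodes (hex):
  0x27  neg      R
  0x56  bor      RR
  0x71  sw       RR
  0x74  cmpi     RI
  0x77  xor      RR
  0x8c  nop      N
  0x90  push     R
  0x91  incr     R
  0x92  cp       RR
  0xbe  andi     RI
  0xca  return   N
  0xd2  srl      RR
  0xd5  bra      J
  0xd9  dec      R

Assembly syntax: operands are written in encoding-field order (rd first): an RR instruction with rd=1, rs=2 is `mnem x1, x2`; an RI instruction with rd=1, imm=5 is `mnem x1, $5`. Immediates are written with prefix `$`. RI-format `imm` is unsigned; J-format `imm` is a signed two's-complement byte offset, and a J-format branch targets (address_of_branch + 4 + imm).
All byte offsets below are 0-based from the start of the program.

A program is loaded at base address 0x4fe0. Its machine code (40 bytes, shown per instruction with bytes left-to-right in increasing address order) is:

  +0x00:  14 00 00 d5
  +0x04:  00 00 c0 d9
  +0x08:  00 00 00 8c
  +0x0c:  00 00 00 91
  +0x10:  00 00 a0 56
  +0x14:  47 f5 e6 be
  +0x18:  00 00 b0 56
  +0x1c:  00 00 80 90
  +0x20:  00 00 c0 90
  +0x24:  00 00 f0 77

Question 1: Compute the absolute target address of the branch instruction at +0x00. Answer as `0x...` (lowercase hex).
0x4ff8

[00] 14 00 00 d5 → 0xd5000014
  opcode bits[31:24]=0xd5: bra/J
  imm: (w>>0)&0xffffff=0x14 → $20
  target = base 0x4fe0 + off 0x00 + 4 + imm 20 = 0x4ff8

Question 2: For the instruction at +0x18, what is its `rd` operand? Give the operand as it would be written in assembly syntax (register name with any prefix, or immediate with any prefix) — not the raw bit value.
x2

off 0x18: read 00 00 b0 56 as little → 0x56b00000
  top 8b → 0x56 → bor [RR]
  rd@[23:22]=0x2 ⇒ x2
  rs@[21:20]=0x3 ⇒ x3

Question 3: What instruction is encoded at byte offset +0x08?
nop

off 0x08: read 00 00 00 8c as little → 0x8c000000
  op=0x8c000000>>24=0x8c ⇒ nop (N)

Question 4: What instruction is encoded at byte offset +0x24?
[24] 00 00 f0 77 → 0x77f00000
  op=0x77f00000>>24=0x77 ⇒ xor (RR)
  rd: (w>>22)&0x3=0x3 → x3
  rs: (w>>20)&0x3=0x3 → x3

xor x3, x3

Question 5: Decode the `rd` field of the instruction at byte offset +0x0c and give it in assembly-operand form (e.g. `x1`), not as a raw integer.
[0c] 00 00 00 91 → 0x91000000
  top 8b → 0x91 → incr [R]
  [23:22] rd=0 = x0

x0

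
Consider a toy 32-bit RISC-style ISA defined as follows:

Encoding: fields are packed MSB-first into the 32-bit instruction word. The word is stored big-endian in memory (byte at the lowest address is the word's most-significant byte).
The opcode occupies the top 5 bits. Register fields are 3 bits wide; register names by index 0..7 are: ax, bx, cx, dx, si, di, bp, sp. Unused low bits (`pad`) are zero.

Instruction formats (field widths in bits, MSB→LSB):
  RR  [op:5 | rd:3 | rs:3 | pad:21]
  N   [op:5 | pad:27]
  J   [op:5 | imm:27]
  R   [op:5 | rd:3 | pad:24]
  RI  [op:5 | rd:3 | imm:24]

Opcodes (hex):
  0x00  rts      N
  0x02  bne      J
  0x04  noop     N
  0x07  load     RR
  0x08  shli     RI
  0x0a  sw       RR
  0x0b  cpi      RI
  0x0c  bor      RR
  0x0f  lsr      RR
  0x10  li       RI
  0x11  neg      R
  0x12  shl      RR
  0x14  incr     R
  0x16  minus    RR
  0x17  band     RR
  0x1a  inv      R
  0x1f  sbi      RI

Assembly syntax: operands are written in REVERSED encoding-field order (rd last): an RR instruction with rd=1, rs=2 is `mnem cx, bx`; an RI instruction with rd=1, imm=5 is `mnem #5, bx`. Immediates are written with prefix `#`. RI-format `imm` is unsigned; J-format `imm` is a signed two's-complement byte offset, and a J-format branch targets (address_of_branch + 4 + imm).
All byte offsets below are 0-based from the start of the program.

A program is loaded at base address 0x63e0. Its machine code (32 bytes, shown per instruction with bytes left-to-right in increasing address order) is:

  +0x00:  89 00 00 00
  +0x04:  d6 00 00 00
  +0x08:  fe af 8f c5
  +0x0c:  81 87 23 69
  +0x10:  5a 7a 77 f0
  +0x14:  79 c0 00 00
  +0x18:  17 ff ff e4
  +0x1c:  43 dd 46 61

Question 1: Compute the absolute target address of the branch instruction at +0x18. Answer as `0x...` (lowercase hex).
0x63e0

off 0x18: read 17 ff ff e4 as big → 0x17ffffe4
  top 5b → 0x2 → bne [J]
  imm@[26:0]=0x7ffffe4 (s27→-28) ⇒ #-28
  target = base 0x63e0 + off 0x18 + 4 + imm -28 = 0x63e0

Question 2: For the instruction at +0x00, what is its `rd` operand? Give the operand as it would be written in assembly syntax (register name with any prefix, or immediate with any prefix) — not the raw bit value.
@+00  big-endian(89 00 00 00) = 0x89000000
  top 5b → 0x11 → neg [R]
  rd: (w>>24)&0x7=0x1 → bx

bx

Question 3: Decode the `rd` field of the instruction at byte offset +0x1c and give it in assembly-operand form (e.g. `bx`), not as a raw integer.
off 0x1c: read 43 dd 46 61 as big → 0x43dd4661
  top 5b → 0x8 → shli [RI]
  [26:24] rd=3 = dx
  [23:0] imm=14501473 = #14501473

dx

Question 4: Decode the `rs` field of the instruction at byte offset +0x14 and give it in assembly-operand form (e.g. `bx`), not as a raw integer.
off 0x14: read 79 c0 00 00 as big → 0x79c00000
  top 5b → 0xf → lsr [RR]
  rd: (w>>24)&0x7=0x1 → bx
  rs: (w>>21)&0x7=0x6 → bp

bp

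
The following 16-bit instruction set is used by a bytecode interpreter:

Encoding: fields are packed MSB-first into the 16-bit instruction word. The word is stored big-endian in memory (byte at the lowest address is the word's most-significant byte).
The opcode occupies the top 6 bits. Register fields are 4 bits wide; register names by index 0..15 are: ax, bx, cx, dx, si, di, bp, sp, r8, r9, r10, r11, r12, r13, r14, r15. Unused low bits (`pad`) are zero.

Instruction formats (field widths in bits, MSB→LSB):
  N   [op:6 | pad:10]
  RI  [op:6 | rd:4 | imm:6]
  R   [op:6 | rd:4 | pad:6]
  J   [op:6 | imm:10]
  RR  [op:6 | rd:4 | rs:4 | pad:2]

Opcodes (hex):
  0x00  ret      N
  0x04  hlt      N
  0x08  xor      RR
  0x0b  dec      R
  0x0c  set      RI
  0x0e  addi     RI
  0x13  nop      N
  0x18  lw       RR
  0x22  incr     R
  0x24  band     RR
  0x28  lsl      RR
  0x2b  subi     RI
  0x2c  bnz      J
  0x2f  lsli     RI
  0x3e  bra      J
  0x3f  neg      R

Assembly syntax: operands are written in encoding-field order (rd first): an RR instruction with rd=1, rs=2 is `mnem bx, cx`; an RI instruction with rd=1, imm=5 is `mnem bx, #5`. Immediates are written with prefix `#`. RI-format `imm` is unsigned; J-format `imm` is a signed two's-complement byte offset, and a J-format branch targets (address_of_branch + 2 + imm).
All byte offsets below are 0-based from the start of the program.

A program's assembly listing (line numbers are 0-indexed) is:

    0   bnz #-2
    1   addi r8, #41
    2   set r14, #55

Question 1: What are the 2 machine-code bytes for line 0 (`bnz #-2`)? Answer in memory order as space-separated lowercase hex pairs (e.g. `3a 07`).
b3 fe

line 0 (bnz): pack op=0x2c:6|imm=-2:10 = 0xb3fe; big→ b3 fe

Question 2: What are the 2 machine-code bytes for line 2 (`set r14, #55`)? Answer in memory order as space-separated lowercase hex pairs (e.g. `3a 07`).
2. set fields op=0xc:6|rd=14:4|imm=55:6 → word 33b7h → 33 b7

33 b7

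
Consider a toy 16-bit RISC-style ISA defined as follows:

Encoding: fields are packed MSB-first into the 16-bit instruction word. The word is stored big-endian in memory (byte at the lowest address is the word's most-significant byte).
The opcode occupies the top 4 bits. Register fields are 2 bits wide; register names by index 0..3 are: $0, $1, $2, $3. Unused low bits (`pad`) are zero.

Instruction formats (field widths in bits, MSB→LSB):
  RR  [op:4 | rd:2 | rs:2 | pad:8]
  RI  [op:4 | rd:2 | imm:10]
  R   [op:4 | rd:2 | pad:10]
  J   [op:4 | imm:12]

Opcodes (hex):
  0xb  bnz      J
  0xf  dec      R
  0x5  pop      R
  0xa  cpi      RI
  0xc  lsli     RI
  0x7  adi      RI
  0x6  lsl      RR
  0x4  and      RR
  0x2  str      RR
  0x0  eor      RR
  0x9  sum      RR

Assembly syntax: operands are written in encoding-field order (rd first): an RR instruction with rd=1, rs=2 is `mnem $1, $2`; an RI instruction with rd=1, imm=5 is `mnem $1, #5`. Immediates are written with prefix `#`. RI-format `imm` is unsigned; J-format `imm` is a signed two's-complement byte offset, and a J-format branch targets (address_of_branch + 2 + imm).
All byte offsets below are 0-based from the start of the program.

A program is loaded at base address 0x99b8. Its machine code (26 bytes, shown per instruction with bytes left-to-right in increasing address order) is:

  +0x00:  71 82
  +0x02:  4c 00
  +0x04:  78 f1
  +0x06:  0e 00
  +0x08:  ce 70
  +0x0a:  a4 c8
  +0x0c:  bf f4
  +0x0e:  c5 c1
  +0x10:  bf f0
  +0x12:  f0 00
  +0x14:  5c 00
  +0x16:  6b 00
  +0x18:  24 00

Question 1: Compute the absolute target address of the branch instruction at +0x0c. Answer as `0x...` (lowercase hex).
+0x0c: bf f4 ⇒ word 0xbff4 (big)
  opcode bits[15:12]=0xb: bnz/J
  imm@[11:0]=0xff4 (s12→-12) ⇒ #-12
  target = base 0x99b8 + off 0x0c + 2 + imm -12 = 0x99ba

0x99ba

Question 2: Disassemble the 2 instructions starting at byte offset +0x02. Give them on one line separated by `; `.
and $3, $0; adi $2, #241

@+02  big-endian(4c 00) = 0x4c00
  opcode bits[15:12]=0x4: and/RR
  rd@[11:10]=0x3 ⇒ $3
  rs@[9:8]=0x0 ⇒ $0
@+04  big-endian(78 f1) = 0x78f1
  opcode bits[15:12]=0x7: adi/RI
  rd@[11:10]=0x2 ⇒ $2
  imm@[9:0]=0xf1 ⇒ #241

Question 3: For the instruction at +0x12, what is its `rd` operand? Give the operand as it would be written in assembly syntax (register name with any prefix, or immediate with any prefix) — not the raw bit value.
+0x12: f0 00 ⇒ word 0xf000 (big)
  top 4b → 0xf → dec [R]
  rd: (w>>10)&0x3=0x0 → $0

$0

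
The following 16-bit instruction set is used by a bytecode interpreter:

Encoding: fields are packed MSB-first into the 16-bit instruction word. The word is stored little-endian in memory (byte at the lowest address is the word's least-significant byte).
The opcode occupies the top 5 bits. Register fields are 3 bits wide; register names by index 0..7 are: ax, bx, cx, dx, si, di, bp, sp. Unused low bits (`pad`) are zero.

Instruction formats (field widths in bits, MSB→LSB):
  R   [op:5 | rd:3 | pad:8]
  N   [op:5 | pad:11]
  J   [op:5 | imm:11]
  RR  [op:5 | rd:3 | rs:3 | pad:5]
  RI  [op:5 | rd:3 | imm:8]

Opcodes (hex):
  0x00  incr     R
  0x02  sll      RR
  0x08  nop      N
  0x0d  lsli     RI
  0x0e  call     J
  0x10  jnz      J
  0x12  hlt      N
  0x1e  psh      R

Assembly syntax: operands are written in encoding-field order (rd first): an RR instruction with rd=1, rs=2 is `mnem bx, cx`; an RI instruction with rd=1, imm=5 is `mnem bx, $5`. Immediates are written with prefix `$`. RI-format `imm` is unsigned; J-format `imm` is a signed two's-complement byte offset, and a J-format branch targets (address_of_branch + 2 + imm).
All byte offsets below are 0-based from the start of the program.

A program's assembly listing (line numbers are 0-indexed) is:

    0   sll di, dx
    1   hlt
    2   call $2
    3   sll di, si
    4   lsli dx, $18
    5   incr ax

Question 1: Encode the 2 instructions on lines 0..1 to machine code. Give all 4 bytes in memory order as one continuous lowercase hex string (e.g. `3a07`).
60150090

L0: sll op=0x2:5|rd=5:3|rs=3:3|pad=0:5 ⇒ 0x1560 ⇒ little 60 15
L1: hlt op=0x12:5|pad=0:11 ⇒ 0x9000 ⇒ little 00 90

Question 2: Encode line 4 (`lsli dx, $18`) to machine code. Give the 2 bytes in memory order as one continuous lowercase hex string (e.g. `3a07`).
L4: lsli op=0xd:5|rd=3:3|imm=18:8 ⇒ 0x6b12 ⇒ little 12 6b

126b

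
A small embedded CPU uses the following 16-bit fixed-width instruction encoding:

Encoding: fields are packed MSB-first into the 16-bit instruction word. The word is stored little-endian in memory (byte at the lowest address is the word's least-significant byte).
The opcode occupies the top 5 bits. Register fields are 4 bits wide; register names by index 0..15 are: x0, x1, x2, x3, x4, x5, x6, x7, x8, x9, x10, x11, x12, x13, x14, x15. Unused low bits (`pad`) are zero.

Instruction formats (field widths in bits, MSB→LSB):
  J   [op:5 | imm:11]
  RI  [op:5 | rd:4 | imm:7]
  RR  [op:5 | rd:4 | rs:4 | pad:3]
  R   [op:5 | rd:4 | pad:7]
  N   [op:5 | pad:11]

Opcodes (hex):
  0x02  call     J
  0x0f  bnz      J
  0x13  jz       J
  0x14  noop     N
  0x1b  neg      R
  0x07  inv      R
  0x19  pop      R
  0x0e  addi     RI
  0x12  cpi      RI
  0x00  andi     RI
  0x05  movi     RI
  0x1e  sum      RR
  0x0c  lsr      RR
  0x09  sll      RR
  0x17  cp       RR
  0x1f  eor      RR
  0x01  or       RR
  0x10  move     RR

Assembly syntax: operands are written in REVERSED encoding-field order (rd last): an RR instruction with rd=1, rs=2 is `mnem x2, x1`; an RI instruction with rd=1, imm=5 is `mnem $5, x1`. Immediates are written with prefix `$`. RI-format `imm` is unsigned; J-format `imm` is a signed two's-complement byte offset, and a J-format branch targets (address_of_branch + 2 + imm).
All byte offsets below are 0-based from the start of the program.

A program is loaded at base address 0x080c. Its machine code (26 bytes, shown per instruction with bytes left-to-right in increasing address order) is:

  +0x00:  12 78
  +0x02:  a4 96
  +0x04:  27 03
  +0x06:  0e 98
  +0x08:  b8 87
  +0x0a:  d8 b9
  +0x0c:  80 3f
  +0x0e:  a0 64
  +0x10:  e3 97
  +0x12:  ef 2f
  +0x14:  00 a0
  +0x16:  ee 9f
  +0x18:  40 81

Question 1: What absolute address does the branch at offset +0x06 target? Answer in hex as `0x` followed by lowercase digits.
+0x06: 0e 98 ⇒ word 0x980e (little)
  op=0x980e>>11=0x13 ⇒ jz (J)
  imm: (w>>0)&0x7ff=0xe → $14
  target = base 0x080c + off 0x06 + 2 + imm 14 = 0x0822

0x0822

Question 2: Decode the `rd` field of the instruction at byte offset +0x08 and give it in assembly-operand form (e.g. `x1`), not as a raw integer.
@+08  little-endian(b8 87) = 0x87b8
  opcode bits[15:11]=0x10: move/RR
  rd: (w>>7)&0xf=0xf → x15
  rs: (w>>3)&0xf=0x7 → x7

x15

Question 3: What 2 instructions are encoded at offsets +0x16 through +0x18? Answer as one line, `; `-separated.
off 0x16: read ee 9f as little → 0x9fee
  op=0x9fee>>11=0x13 ⇒ jz (J)
  imm: (w>>0)&0x7ff=0x7ee (s11→-18) → $-18
off 0x18: read 40 81 as little → 0x8140
  op=0x8140>>11=0x10 ⇒ move (RR)
  rd: (w>>7)&0xf=0x2 → x2
  rs: (w>>3)&0xf=0x8 → x8

jz $-18; move x8, x2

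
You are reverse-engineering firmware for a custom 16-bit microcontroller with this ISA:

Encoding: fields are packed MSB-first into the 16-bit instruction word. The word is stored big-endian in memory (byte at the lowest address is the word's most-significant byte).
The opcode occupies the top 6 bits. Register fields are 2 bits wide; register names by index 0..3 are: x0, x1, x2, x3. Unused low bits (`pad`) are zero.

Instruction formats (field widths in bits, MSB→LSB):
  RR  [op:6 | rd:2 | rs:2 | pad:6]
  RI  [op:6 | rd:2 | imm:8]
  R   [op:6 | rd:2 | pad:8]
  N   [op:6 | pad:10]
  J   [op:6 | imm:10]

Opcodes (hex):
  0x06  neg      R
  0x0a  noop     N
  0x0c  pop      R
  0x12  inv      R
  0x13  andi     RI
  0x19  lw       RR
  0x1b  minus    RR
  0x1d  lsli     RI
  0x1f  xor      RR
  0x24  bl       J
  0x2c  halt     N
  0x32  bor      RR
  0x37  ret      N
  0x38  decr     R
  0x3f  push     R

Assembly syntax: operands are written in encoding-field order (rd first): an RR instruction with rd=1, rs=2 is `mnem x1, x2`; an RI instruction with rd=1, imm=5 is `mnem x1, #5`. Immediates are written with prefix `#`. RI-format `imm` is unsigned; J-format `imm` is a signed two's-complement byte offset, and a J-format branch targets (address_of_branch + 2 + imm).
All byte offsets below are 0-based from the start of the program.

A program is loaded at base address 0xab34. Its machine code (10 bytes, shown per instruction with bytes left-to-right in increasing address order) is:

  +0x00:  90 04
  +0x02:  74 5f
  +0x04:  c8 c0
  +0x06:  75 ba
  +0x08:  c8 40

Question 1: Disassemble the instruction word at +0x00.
off 0x00: read 90 04 as big → 0x9004
  op=0x9004>>10=0x24 ⇒ bl (J)
  imm: (w>>0)&0x3ff=0x4 → #4

bl #4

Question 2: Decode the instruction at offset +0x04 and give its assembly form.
bor x0, x3

off 0x04: read c8 c0 as big → 0xc8c0
  opcode bits[15:10]=0x32: bor/RR
  [9:8] rd=0 = x0
  [7:6] rs=3 = x3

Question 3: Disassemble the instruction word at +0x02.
lsli x0, #95

off 0x02: read 74 5f as big → 0x745f
  top 6b → 0x1d → lsli [RI]
  rd@[9:8]=0x0 ⇒ x0
  imm@[7:0]=0x5f ⇒ #95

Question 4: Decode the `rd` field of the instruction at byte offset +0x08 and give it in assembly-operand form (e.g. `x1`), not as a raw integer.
off 0x08: read c8 40 as big → 0xc840
  opcode bits[15:10]=0x32: bor/RR
  rd@[9:8]=0x0 ⇒ x0
  rs@[7:6]=0x1 ⇒ x1

x0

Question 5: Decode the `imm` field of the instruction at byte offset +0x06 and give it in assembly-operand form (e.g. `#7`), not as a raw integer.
+0x06: 75 ba ⇒ word 0x75ba (big)
  top 6b → 0x1d → lsli [RI]
  rd: (w>>8)&0x3=0x1 → x1
  imm: (w>>0)&0xff=0xba → #186

#186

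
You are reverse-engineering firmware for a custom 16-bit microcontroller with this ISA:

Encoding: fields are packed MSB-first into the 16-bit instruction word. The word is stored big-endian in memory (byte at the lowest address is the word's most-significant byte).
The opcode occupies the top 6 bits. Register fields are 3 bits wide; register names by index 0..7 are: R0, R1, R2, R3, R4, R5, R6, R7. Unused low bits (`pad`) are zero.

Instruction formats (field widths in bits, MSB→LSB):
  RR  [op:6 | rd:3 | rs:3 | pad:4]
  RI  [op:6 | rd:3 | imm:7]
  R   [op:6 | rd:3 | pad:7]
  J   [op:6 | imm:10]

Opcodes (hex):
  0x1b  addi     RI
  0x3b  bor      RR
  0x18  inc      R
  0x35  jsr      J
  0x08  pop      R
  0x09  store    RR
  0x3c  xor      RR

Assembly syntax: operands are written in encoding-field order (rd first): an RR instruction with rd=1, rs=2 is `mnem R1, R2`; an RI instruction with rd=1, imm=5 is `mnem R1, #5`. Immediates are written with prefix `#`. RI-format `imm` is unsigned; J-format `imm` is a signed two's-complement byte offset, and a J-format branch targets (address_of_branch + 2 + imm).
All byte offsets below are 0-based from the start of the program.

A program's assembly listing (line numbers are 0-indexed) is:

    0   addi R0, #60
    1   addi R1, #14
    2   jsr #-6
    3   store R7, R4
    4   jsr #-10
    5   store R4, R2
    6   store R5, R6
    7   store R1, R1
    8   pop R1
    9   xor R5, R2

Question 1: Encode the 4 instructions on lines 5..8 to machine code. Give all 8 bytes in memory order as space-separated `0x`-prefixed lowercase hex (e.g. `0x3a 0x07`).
5. store fields op=0x9:6|rd=4:3|rs=2:3|pad=0:4 → word 2620h → 26 20
6. store fields op=0x9:6|rd=5:3|rs=6:3|pad=0:4 → word 26e0h → 26 e0
7. store fields op=0x9:6|rd=1:3|rs=1:3|pad=0:4 → word 2490h → 24 90
8. pop fields op=0x8:6|rd=1:3|pad=0:7 → word 2080h → 20 80

0x26 0x20 0x26 0xe0 0x24 0x90 0x20 0x80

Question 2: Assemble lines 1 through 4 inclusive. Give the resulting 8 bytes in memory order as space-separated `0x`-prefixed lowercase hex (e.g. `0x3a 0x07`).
L1: addi op=0x1b:6|rd=1:3|imm=14:7 ⇒ 0x6c8e ⇒ big 6c 8e
L2: jsr op=0x35:6|imm=-6:10 ⇒ 0xd7fa ⇒ big d7 fa
L3: store op=0x9:6|rd=7:3|rs=4:3|pad=0:4 ⇒ 0x27c0 ⇒ big 27 c0
L4: jsr op=0x35:6|imm=-10:10 ⇒ 0xd7f6 ⇒ big d7 f6

0x6c 0x8e 0xd7 0xfa 0x27 0xc0 0xd7 0xf6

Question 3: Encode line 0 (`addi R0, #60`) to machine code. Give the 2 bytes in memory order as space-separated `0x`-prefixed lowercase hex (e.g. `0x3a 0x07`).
0x6c 0x3c

line 0 (addi): pack op=0x1b:6|rd=0:3|imm=60:7 = 0x6c3c; big→ 6c 3c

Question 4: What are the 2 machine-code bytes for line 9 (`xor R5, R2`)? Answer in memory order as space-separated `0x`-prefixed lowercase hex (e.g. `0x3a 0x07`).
0xf2 0xa0

9. xor fields op=0x3c:6|rd=5:3|rs=2:3|pad=0:4 → word f2a0h → f2 a0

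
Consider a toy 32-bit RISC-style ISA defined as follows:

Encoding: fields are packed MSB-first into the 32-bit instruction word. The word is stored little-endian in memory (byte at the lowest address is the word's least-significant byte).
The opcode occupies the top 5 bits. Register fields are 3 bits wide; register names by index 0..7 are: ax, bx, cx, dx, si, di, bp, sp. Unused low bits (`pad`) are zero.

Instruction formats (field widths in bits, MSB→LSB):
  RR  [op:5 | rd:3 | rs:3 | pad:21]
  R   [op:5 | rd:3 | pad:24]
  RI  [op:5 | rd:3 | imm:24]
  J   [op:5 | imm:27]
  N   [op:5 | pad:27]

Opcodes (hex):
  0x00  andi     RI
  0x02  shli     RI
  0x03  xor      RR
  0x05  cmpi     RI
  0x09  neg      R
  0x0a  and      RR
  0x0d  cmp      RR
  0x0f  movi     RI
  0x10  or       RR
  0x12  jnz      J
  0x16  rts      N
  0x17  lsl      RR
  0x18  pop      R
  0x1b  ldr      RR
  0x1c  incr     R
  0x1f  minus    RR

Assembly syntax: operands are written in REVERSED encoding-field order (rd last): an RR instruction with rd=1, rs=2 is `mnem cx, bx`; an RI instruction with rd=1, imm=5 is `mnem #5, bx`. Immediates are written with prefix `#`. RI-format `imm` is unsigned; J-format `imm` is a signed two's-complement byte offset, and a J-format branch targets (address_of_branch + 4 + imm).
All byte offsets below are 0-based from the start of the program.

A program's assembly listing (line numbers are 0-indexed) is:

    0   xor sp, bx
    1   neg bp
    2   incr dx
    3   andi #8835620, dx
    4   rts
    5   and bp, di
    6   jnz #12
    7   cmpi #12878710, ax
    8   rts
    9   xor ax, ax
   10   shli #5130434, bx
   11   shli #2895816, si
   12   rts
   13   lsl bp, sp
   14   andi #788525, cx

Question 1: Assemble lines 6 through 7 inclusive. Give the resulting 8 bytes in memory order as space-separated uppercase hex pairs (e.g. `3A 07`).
0C 00 00 90 76 83 C4 28

L6: jnz op=0x12:5|imm=12:27 ⇒ 0x9000000c ⇒ little 0c 00 00 90
L7: cmpi op=0x5:5|rd=0:3|imm=12878710:24 ⇒ 0x28c48376 ⇒ little 76 83 c4 28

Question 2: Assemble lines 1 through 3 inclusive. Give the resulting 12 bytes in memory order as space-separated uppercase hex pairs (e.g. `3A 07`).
1. neg fields op=0x9:5|rd=6:3|pad=0:24 → word 4e000000h → 00 00 00 4e
2. incr fields op=0x1c:5|rd=3:3|pad=0:24 → word e3000000h → 00 00 00 e3
3. andi fields op=0x0:5|rd=3:3|imm=8835620:24 → word 0386d224h → 24 d2 86 03

00 00 00 4E 00 00 00 E3 24 D2 86 03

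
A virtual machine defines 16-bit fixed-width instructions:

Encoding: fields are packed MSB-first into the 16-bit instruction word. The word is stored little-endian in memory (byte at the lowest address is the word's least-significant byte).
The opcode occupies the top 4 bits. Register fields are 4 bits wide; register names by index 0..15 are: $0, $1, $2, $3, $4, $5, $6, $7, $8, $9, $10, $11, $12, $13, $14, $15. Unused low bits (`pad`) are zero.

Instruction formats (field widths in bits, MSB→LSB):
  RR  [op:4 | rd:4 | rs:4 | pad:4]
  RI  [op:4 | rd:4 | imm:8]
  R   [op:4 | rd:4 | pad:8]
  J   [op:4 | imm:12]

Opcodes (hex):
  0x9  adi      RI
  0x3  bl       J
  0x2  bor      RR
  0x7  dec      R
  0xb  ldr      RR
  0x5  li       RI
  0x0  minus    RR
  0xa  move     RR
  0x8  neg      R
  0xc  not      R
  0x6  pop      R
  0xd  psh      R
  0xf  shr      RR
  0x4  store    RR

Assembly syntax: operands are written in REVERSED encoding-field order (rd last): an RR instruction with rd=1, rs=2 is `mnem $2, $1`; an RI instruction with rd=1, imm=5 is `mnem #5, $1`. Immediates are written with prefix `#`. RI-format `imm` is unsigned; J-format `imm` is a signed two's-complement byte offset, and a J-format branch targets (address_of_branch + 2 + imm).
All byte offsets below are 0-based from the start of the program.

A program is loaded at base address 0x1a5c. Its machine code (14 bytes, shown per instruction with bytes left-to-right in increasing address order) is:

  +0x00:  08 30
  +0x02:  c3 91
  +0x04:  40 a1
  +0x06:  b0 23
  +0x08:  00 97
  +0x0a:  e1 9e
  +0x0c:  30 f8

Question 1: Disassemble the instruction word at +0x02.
adi #195, $1

+0x02: c3 91 ⇒ word 0x91c3 (little)
  opcode bits[15:12]=0x9: adi/RI
  rd: (w>>8)&0xf=0x1 → $1
  imm: (w>>0)&0xff=0xc3 → #195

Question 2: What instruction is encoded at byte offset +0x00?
bl #8

off 0x00: read 08 30 as little → 0x3008
  opcode bits[15:12]=0x3: bl/J
  imm@[11:0]=0x8 ⇒ #8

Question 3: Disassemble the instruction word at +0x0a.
@+0a  little-endian(e1 9e) = 0x9ee1
  op=0x9ee1>>12=0x9 ⇒ adi (RI)
  [11:8] rd=14 = $14
  [7:0] imm=225 = #225

adi #225, $14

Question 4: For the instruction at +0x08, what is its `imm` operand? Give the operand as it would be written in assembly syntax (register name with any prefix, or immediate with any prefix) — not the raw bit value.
#0

+0x08: 00 97 ⇒ word 0x9700 (little)
  top 4b → 0x9 → adi [RI]
  [11:8] rd=7 = $7
  [7:0] imm=0 = #0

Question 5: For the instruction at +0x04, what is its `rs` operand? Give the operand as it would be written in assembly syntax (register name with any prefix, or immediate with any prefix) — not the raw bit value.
$4

@+04  little-endian(40 a1) = 0xa140
  op=0xa140>>12=0xa ⇒ move (RR)
  rd@[11:8]=0x1 ⇒ $1
  rs@[7:4]=0x4 ⇒ $4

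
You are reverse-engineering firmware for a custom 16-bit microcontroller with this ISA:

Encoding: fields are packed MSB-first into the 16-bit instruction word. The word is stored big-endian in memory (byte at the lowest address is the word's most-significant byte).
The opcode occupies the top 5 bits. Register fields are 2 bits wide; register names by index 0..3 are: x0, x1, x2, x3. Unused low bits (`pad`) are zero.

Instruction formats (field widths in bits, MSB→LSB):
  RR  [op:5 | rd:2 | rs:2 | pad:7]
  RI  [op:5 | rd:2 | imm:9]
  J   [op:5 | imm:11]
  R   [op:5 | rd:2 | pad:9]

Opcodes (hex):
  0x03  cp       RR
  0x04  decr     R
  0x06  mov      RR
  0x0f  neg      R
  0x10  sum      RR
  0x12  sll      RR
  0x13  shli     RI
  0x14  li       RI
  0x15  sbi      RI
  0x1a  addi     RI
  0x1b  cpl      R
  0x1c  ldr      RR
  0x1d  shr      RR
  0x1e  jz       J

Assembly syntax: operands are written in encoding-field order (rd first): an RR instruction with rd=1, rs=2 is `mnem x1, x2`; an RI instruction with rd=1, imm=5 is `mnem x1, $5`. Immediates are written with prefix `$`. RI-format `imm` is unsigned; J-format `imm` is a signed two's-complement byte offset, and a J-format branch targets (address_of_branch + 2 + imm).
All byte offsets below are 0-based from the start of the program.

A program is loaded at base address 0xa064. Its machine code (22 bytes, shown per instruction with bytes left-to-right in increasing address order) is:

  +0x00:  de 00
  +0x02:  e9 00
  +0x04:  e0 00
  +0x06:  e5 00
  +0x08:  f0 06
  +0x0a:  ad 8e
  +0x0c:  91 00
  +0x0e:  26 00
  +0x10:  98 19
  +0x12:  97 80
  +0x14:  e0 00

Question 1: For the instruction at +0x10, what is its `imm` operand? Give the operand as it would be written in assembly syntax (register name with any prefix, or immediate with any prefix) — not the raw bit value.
$25

+0x10: 98 19 ⇒ word 0x9819 (big)
  top 5b → 0x13 → shli [RI]
  [10:9] rd=0 = x0
  [8:0] imm=25 = $25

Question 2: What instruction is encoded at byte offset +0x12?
sll x3, x3

@+12  big-endian(97 80) = 0x9780
  op=0x9780>>11=0x12 ⇒ sll (RR)
  rd: (w>>9)&0x3=0x3 → x3
  rs: (w>>7)&0x3=0x3 → x3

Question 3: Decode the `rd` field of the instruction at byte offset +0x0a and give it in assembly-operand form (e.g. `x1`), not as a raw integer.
off 0x0a: read ad 8e as big → 0xad8e
  opcode bits[15:11]=0x15: sbi/RI
  rd@[10:9]=0x2 ⇒ x2
  imm@[8:0]=0x18e ⇒ $398

x2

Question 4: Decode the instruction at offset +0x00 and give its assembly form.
cpl x3

+0x00: de 00 ⇒ word 0xde00 (big)
  top 5b → 0x1b → cpl [R]
  [10:9] rd=3 = x3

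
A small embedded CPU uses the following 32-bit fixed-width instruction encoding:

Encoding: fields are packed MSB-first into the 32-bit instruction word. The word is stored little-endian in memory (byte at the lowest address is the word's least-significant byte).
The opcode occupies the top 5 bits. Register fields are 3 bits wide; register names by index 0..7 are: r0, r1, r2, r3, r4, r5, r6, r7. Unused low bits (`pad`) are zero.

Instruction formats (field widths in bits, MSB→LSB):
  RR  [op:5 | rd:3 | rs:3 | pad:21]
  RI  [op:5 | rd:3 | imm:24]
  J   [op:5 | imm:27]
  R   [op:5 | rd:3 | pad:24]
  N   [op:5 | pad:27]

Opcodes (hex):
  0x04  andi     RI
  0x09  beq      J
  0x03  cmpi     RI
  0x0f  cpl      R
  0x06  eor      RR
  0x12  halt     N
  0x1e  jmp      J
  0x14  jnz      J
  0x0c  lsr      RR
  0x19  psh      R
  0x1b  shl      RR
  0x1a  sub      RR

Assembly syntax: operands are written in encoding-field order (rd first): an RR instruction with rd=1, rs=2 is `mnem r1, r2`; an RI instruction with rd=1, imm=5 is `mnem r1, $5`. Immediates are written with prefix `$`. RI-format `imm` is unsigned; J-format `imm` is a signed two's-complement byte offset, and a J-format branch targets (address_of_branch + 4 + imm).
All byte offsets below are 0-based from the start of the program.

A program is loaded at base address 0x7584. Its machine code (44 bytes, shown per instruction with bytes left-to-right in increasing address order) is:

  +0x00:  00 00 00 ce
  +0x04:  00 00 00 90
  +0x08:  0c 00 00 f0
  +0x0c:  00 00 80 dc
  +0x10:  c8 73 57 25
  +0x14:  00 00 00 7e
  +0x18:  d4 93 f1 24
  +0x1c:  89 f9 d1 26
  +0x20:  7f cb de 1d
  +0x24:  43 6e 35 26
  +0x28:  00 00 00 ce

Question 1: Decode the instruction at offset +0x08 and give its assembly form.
@+08  little-endian(0c 00 00 f0) = 0xf000000c
  op=0xf000000c>>27=0x1e ⇒ jmp (J)
  [26:0] imm=12 = $12

jmp $12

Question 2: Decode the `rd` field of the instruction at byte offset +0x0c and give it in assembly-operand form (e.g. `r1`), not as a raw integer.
r4

off 0x0c: read 00 00 80 dc as little → 0xdc800000
  top 5b → 0x1b → shl [RR]
  rd: (w>>24)&0x7=0x4 → r4
  rs: (w>>21)&0x7=0x4 → r4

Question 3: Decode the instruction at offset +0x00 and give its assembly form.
psh r6

[00] 00 00 00 ce → 0xce000000
  top 5b → 0x19 → psh [R]
  rd@[26:24]=0x6 ⇒ r6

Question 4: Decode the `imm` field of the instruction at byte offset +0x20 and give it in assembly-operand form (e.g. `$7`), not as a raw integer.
$14601087

[20] 7f cb de 1d → 0x1ddecb7f
  op=0x1ddecb7f>>27=0x3 ⇒ cmpi (RI)
  [26:24] rd=5 = r5
  [23:0] imm=14601087 = $14601087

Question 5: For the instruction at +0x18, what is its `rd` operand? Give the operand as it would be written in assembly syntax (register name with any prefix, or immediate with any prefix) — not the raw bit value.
r4

@+18  little-endian(d4 93 f1 24) = 0x24f193d4
  top 5b → 0x4 → andi [RI]
  rd@[26:24]=0x4 ⇒ r4
  imm@[23:0]=0xf193d4 ⇒ $15832020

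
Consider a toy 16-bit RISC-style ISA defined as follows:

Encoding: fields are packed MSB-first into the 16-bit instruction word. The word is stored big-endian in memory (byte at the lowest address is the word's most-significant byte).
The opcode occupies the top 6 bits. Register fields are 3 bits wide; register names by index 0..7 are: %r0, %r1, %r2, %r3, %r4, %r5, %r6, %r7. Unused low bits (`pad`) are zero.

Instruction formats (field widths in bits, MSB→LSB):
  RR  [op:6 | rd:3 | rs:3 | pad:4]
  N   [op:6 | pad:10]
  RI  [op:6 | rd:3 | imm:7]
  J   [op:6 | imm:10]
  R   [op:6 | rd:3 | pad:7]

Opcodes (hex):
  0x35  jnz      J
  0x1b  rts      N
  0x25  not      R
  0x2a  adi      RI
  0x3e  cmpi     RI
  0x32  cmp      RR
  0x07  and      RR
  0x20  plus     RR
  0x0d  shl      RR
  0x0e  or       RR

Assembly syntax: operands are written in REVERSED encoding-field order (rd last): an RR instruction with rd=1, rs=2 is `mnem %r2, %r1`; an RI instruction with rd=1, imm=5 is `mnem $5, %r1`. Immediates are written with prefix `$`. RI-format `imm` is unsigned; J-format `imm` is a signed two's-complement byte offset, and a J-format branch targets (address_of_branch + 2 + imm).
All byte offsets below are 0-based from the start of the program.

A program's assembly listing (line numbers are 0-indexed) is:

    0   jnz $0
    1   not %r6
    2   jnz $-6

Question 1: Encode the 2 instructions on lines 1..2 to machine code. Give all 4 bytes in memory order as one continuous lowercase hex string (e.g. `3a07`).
L1: not op=0x25:6|rd=6:3|pad=0:7 ⇒ 0x9700 ⇒ big 97 00
L2: jnz op=0x35:6|imm=-6:10 ⇒ 0xd7fa ⇒ big d7 fa

9700d7fa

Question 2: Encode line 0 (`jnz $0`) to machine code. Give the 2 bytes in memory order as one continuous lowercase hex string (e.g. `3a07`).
d400

L0: jnz op=0x35:6|imm=0:10 ⇒ 0xd400 ⇒ big d4 00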